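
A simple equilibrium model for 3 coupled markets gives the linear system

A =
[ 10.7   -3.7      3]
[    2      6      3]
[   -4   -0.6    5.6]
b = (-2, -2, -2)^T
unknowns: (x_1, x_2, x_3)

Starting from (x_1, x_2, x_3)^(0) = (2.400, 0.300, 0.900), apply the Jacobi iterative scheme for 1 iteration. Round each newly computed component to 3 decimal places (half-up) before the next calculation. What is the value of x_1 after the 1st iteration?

Iteration 1:
  x_1 = (-2 - (-3.7)·0.300 - (3)·0.900) / (10.7) = -0.336
  x_2 = (-2 - (2)·2.400 - (3)·0.900) / (6) = -1.583
  x_3 = (-2 - (-4)·2.400 - (-0.6)·0.300) / (5.6) = 1.389

-0.336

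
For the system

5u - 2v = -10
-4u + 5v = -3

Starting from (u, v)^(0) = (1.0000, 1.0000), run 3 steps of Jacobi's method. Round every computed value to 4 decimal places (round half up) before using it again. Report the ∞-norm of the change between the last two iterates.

0.8320

Iteration 1:
  u = (-10 - (-2)·1.0000) / (5) = -1.6000
  v = (-3 - (-4)·1.0000) / (5) = 0.2000
Iteration 2:
  u = (-10 - (-2)·0.2000) / (5) = -1.9200
  v = (-3 - (-4)·-1.6000) / (5) = -1.8800
Iteration 3:
  u = (-10 - (-2)·-1.8800) / (5) = -2.7520
  v = (-3 - (-4)·-1.9200) / (5) = -2.1360
Change: (-0.8320, -0.2560) → max |·| = 0.8320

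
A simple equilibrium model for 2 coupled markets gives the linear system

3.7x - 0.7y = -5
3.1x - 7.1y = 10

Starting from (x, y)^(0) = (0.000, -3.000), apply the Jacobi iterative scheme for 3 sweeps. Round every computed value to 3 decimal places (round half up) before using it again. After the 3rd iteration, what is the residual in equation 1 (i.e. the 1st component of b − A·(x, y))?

0.091

Iteration 1:
  x = (-5 - (-0.7)·-3.000) / (3.7) = -1.919
  y = (10 - (3.1)·0.000) / (-7.1) = -1.408
Iteration 2:
  x = (-5 - (-0.7)·-1.408) / (3.7) = -1.618
  y = (10 - (3.1)·-1.919) / (-7.1) = -2.246
Iteration 3:
  x = (-5 - (-0.7)·-2.246) / (3.7) = -1.776
  y = (10 - (3.1)·-1.618) / (-7.1) = -2.115
Residual b − A·x = (0.091, 0.489)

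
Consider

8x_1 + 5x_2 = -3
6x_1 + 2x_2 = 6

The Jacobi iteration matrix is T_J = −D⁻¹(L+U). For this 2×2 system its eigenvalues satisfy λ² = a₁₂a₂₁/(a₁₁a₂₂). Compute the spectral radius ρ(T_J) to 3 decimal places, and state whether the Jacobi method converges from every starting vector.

1.369

a₁₂a₂₁/(a₁₁a₂₂) = (5)·(6) / ((8)·(2)) = 1.875000
ρ = √|1.875000| = √1.875000 = 1.369
ρ > 1, so Jacobi diverges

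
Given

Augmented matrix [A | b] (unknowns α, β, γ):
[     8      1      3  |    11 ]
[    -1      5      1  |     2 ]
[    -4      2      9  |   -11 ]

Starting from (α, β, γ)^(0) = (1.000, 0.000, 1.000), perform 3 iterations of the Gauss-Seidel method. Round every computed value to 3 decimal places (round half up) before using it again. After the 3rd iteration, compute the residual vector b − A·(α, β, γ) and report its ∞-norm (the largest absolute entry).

Iteration 1:
  α = (11 - (1)·0.000 - (3)·1.000) / (8) = 1.000
  β = (2 - (-1)·1.000 - (1)·1.000) / (5) = 0.400
  γ = (-11 - (-4)·1.000 - (2)·0.400) / (9) = -0.867
Iteration 2:
  α = (11 - (1)·0.400 - (3)·-0.867) / (8) = 1.650
  β = (2 - (-1)·1.650 - (1)·-0.867) / (5) = 0.903
  γ = (-11 - (-4)·1.650 - (2)·0.903) / (9) = -0.690
Iteration 3:
  α = (11 - (1)·0.903 - (3)·-0.690) / (8) = 1.521
  β = (2 - (-1)·1.521 - (1)·-0.690) / (5) = 0.842
  γ = (-11 - (-4)·1.521 - (2)·0.842) / (9) = -0.733
Residual b − A·x = (0.189, 0.044, -0.003); ∞-norm = 0.189

0.189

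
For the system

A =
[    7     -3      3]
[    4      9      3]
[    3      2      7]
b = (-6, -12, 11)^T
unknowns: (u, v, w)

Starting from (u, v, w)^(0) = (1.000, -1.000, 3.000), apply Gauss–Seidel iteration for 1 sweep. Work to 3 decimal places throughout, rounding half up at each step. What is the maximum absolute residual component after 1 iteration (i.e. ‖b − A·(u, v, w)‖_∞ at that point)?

0.618

Iteration 1:
  u = (-6 - (-3)·-1.000 - (3)·3.000) / (7) = -2.571
  v = (-12 - (4)·-2.571 - (3)·3.000) / (9) = -1.191
  w = (11 - (3)·-2.571 - (2)·-1.191) / (7) = 3.014
Residual b − A·x = (-0.618, -0.039, -0.003); ∞-norm = 0.618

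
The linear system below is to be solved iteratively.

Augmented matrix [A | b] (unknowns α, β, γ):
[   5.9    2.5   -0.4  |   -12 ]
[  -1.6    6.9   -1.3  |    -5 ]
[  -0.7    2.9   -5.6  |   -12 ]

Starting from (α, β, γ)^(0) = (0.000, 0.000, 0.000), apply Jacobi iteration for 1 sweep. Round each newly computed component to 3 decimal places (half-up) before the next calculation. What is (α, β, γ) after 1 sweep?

(-2.034, -0.725, 2.143)

Iteration 1:
  α = (-12 - (2.5)·0.000 - (-0.4)·0.000) / (5.9) = -2.034
  β = (-5 - (-1.6)·0.000 - (-1.3)·0.000) / (6.9) = -0.725
  γ = (-12 - (-0.7)·0.000 - (2.9)·0.000) / (-5.6) = 2.143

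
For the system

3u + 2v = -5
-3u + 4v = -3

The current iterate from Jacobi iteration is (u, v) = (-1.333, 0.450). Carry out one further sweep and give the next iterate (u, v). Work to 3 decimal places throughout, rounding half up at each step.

One sweep:
  u = (-5 - (2)·0.450) / (3) = -1.967
  v = (-3 - (-3)·-1.333) / (4) = -1.750

(-1.967, -1.750)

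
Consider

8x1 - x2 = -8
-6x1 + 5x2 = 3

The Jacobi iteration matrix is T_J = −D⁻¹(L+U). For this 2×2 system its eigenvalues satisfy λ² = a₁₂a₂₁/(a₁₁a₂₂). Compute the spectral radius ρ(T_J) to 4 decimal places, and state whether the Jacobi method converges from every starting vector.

0.3873

a₁₂a₂₁/(a₁₁a₂₂) = (-1)·(-6) / ((8)·(5)) = 0.150000
ρ = √|0.150000| = √0.150000 = 0.3873
ρ < 1, so Jacobi converges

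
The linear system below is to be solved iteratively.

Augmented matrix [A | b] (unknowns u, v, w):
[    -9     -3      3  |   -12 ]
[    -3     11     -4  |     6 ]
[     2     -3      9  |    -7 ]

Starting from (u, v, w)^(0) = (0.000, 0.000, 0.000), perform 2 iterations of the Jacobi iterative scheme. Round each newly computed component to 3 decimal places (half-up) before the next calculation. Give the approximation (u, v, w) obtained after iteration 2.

(0.892, 0.626, -0.892)

Iteration 1:
  u = (-12 - (-3)·0.000 - (3)·0.000) / (-9) = 1.333
  v = (6 - (-3)·0.000 - (-4)·0.000) / (11) = 0.545
  w = (-7 - (2)·0.000 - (-3)·0.000) / (9) = -0.778
Iteration 2:
  u = (-12 - (-3)·0.545 - (3)·-0.778) / (-9) = 0.892
  v = (6 - (-3)·1.333 - (-4)·-0.778) / (11) = 0.626
  w = (-7 - (2)·1.333 - (-3)·0.545) / (9) = -0.892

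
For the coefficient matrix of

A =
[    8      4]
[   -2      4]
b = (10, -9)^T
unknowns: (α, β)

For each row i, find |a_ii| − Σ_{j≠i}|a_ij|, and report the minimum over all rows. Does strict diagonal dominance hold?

row 1: |8| − (4) = 4
row 2: |4| − (2) = 2
minimum over rows = 2 → strictly diagonally dominant (convergence guaranteed)

2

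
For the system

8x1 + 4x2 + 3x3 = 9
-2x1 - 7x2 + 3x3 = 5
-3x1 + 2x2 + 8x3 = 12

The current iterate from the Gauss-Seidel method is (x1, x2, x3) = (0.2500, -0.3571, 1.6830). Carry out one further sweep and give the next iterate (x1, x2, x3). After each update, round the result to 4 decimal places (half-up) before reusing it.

(0.6724, -0.1851, 1.7984)

One sweep:
  x1 = (9 - (4)·-0.3571 - (3)·1.6830) / (8) = 0.6724
  x2 = (5 - (-2)·0.6724 - (3)·1.6830) / (-7) = -0.1851
  x3 = (12 - (-3)·0.6724 - (2)·-0.1851) / (8) = 1.7984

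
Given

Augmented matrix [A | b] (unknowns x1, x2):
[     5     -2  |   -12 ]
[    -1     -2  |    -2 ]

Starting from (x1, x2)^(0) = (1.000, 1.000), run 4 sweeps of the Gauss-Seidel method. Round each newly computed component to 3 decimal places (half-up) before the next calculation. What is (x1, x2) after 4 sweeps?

Iteration 1:
  x1 = (-12 - (-2)·1.000) / (5) = -2.000
  x2 = (-2 - (-1)·-2.000) / (-2) = 2.000
Iteration 2:
  x1 = (-12 - (-2)·2.000) / (5) = -1.600
  x2 = (-2 - (-1)·-1.600) / (-2) = 1.800
Iteration 3:
  x1 = (-12 - (-2)·1.800) / (5) = -1.680
  x2 = (-2 - (-1)·-1.680) / (-2) = 1.840
Iteration 4:
  x1 = (-12 - (-2)·1.840) / (5) = -1.664
  x2 = (-2 - (-1)·-1.664) / (-2) = 1.832

(-1.664, 1.832)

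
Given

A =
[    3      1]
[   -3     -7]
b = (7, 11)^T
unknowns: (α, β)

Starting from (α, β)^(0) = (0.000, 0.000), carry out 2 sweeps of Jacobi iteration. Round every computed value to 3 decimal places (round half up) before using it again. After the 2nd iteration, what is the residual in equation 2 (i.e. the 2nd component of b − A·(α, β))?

Iteration 1:
  α = (7 - (1)·0.000) / (3) = 2.333
  β = (11 - (-3)·0.000) / (-7) = -1.571
Iteration 2:
  α = (7 - (1)·-1.571) / (3) = 2.857
  β = (11 - (-3)·2.333) / (-7) = -2.571
Residual b − A·x = (1.000, 1.574)

1.574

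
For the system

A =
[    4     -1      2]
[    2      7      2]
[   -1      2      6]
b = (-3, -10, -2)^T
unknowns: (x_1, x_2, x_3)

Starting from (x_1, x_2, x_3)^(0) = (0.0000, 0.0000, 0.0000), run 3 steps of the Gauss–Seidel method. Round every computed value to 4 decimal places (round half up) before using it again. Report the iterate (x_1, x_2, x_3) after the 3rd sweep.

Iteration 1:
  x_1 = (-3 - (-1)·0.0000 - (2)·0.0000) / (4) = -0.7500
  x_2 = (-10 - (2)·-0.7500 - (2)·0.0000) / (7) = -1.2143
  x_3 = (-2 - (-1)·-0.7500 - (2)·-1.2143) / (6) = -0.0536
Iteration 2:
  x_1 = (-3 - (-1)·-1.2143 - (2)·-0.0536) / (4) = -1.0268
  x_2 = (-10 - (2)·-1.0268 - (2)·-0.0536) / (7) = -1.1199
  x_3 = (-2 - (-1)·-1.0268 - (2)·-1.1199) / (6) = -0.1312
Iteration 3:
  x_1 = (-3 - (-1)·-1.1199 - (2)·-0.1312) / (4) = -0.9644
  x_2 = (-10 - (2)·-0.9644 - (2)·-0.1312) / (7) = -1.1155
  x_3 = (-2 - (-1)·-0.9644 - (2)·-1.1155) / (6) = -0.1222

(-0.9644, -1.1155, -0.1222)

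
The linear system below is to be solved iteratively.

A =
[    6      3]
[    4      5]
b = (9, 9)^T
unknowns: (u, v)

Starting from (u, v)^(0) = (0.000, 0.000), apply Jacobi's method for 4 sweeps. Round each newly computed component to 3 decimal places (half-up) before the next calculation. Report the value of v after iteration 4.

0.840

Iteration 1:
  u = (9 - (3)·0.000) / (6) = 1.500
  v = (9 - (4)·0.000) / (5) = 1.800
Iteration 2:
  u = (9 - (3)·1.800) / (6) = 0.600
  v = (9 - (4)·1.500) / (5) = 0.600
Iteration 3:
  u = (9 - (3)·0.600) / (6) = 1.200
  v = (9 - (4)·0.600) / (5) = 1.320
Iteration 4:
  u = (9 - (3)·1.320) / (6) = 0.840
  v = (9 - (4)·1.200) / (5) = 0.840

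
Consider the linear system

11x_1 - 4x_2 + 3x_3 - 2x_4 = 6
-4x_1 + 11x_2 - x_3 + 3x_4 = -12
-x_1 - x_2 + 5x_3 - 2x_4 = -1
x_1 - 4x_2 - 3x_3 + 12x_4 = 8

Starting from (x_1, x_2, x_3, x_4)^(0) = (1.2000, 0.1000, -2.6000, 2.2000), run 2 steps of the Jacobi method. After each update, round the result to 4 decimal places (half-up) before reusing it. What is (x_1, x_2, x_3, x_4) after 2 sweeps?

(-0.2621, -0.3769, -0.1800, 0.2638)

Iteration 1:
  x_1 = (6 - (-4)·0.1000 - (3)·-2.6000 - (-2)·2.2000) / (11) = 1.6909
  x_2 = (-12 - (-4)·1.2000 - (-1)·-2.6000 - (3)·2.2000) / (11) = -1.4909
  x_3 = (-1 - (-1)·1.2000 - (-1)·0.1000 - (-2)·2.2000) / (5) = 0.9400
  x_4 = (8 - (1)·1.2000 - (-4)·0.1000 - (-3)·-2.6000) / (12) = -0.0500
Iteration 2:
  x_1 = (6 - (-4)·-1.4909 - (3)·0.9400 - (-2)·-0.0500) / (11) = -0.2621
  x_2 = (-12 - (-4)·1.6909 - (-1)·0.9400 - (3)·-0.0500) / (11) = -0.3769
  x_3 = (-1 - (-1)·1.6909 - (-1)·-1.4909 - (-2)·-0.0500) / (5) = -0.1800
  x_4 = (8 - (1)·1.6909 - (-4)·-1.4909 - (-3)·0.9400) / (12) = 0.2638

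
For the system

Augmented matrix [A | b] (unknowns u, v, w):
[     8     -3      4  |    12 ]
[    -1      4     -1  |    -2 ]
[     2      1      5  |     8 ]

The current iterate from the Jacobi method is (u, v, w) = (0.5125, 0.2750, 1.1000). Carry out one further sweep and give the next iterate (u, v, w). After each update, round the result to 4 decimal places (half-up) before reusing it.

(1.0531, -0.0969, 1.3400)

One sweep:
  u = (12 - (-3)·0.2750 - (4)·1.1000) / (8) = 1.0531
  v = (-2 - (-1)·0.5125 - (-1)·1.1000) / (4) = -0.0969
  w = (8 - (2)·0.5125 - (1)·0.2750) / (5) = 1.3400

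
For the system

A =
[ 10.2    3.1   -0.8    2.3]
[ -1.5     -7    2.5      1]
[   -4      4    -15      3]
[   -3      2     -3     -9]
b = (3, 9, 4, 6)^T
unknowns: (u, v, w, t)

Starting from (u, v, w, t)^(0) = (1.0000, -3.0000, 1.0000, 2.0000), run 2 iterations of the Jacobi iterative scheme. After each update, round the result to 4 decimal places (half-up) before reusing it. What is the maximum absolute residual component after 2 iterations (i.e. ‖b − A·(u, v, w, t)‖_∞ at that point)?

Iteration 1:
  u = (3 - (3.1)·-3.0000 - (-0.8)·1.0000 - (2.3)·2.0000) / (10.2) = 0.8333
  v = (9 - (-1.5)·1.0000 - (2.5)·1.0000 - (1)·2.0000) / (-7) = -0.8571
  w = (4 - (-4)·1.0000 - (4)·-3.0000 - (3)·2.0000) / (-15) = -0.9333
  t = (6 - (-3)·1.0000 - (2)·-3.0000 - (-3)·1.0000) / (-9) = -2.0000
Iteration 2:
  u = (3 - (3.1)·-0.8571 - (-0.8)·-0.9333 - (2.3)·-2.0000) / (10.2) = 0.9324
  v = (9 - (-1.5)·0.8333 - (2.5)·-0.9333 - (1)·-2.0000) / (-7) = -2.0833
  w = (4 - (-4)·0.8333 - (4)·-0.8571 - (3)·-2.0000) / (-15) = -1.1174
  t = (6 - (-3)·0.8333 - (2)·-0.8571 - (-3)·-0.9333) / (-9) = -0.8238
Residual b − A·x = (0.9486, -0.5672, 1.7732, 2.1974); ∞-norm = 2.1974

2.1974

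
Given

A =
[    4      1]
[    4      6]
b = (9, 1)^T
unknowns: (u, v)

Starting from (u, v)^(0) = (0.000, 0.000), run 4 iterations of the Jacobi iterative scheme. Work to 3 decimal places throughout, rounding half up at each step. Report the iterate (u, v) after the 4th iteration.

(2.576, -1.555)

Iteration 1:
  u = (9 - (1)·0.000) / (4) = 2.250
  v = (1 - (4)·0.000) / (6) = 0.167
Iteration 2:
  u = (9 - (1)·0.167) / (4) = 2.208
  v = (1 - (4)·2.250) / (6) = -1.333
Iteration 3:
  u = (9 - (1)·-1.333) / (4) = 2.583
  v = (1 - (4)·2.208) / (6) = -1.305
Iteration 4:
  u = (9 - (1)·-1.305) / (4) = 2.576
  v = (1 - (4)·2.583) / (6) = -1.555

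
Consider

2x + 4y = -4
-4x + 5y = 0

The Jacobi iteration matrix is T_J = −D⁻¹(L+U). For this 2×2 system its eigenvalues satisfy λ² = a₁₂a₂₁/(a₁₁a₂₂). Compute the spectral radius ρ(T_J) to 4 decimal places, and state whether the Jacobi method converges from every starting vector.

1.2649

a₁₂a₂₁/(a₁₁a₂₂) = (4)·(-4) / ((2)·(5)) = -1.600000
ρ = √|-1.600000| = √1.600000 = 1.2649
ρ > 1, so Jacobi diverges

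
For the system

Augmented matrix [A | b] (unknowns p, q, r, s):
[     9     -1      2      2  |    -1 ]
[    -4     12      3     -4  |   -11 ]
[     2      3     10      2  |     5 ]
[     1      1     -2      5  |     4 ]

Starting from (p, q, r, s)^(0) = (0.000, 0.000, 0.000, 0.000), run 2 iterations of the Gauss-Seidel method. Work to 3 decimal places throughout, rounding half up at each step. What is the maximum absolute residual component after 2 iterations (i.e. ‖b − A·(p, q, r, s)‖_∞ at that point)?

0.663

Iteration 1:
  p = (-1 - (-1)·0.000 - (2)·0.000 - (2)·0.000) / (9) = -0.111
  q = (-11 - (-4)·-0.111 - (3)·0.000 - (-4)·0.000) / (12) = -0.954
  r = (5 - (2)·-0.111 - (3)·-0.954 - (2)·0.000) / (10) = 0.808
  s = (4 - (1)·-0.111 - (1)·-0.954 - (-2)·0.808) / (5) = 1.336
Iteration 2:
  p = (-1 - (-1)·-0.954 - (2)·0.808 - (2)·1.336) / (9) = -0.694
  q = (-11 - (-4)·-0.694 - (3)·0.808 - (-4)·1.336) / (12) = -0.905
  r = (5 - (2)·-0.694 - (3)·-0.905 - (2)·1.336) / (10) = 0.643
  s = (4 - (1)·-0.694 - (1)·-0.905 - (-2)·0.643) / (5) = 1.377
Residual b − A·x = (0.301, 0.663, -0.081, 0.000); ∞-norm = 0.663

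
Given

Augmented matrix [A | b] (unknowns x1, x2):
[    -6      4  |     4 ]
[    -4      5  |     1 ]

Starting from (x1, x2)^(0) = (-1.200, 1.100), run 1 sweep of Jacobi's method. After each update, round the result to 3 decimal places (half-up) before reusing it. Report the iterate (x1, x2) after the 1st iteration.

(0.067, -0.760)

Iteration 1:
  x1 = (4 - (4)·1.100) / (-6) = 0.067
  x2 = (1 - (-4)·-1.200) / (5) = -0.760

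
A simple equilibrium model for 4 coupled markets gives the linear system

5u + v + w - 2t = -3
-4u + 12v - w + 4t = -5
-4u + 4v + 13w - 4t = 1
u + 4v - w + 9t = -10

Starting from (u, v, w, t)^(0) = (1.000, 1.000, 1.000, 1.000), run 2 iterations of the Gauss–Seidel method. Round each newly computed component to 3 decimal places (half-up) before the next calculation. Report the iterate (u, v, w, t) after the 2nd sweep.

Iteration 1:
  u = (-3 - (1)·1.000 - (1)·1.000 - (-2)·1.000) / (5) = -0.600
  v = (-5 - (-4)·-0.600 - (-1)·1.000 - (4)·1.000) / (12) = -0.867
  w = (1 - (-4)·-0.600 - (4)·-0.867 - (-4)·1.000) / (13) = 0.467
  t = (-10 - (1)·-0.600 - (4)·-0.867 - (-1)·0.467) / (9) = -0.607
Iteration 2:
  u = (-3 - (1)·-0.867 - (1)·0.467 - (-2)·-0.607) / (5) = -0.763
  v = (-5 - (-4)·-0.763 - (-1)·0.467 - (4)·-0.607) / (12) = -0.430
  w = (1 - (-4)·-0.763 - (4)·-0.430 - (-4)·-0.607) / (13) = -0.212
  t = (-10 - (1)·-0.763 - (4)·-0.430 - (-1)·-0.212) / (9) = -0.859

(-0.763, -0.430, -0.212, -0.859)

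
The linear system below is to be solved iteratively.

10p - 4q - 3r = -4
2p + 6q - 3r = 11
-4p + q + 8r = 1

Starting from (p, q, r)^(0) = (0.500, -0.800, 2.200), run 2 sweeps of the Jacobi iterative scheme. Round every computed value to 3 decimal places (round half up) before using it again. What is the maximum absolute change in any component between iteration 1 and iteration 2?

0.909

Iteration 1:
  p = (-4 - (-4)·-0.800 - (-3)·2.200) / (10) = -0.060
  q = (11 - (2)·0.500 - (-3)·2.200) / (6) = 2.767
  r = (1 - (-4)·0.500 - (1)·-0.800) / (8) = 0.475
Iteration 2:
  p = (-4 - (-4)·2.767 - (-3)·0.475) / (10) = 0.849
  q = (11 - (2)·-0.060 - (-3)·0.475) / (6) = 2.091
  r = (1 - (-4)·-0.060 - (1)·2.767) / (8) = -0.251
Change: (0.909, -0.676, -0.726) → max |·| = 0.909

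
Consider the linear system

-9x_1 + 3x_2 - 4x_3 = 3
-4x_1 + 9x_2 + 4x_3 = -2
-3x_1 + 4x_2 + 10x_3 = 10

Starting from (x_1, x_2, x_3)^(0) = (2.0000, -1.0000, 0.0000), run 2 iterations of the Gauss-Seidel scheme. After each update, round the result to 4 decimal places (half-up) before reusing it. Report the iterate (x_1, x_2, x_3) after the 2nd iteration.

(-0.9539, -1.0939, 1.1514)

Iteration 1:
  x_1 = (3 - (3)·-1.0000 - (-4)·0.0000) / (-9) = -0.6667
  x_2 = (-2 - (-4)·-0.6667 - (4)·0.0000) / (9) = -0.5185
  x_3 = (10 - (-3)·-0.6667 - (4)·-0.5185) / (10) = 1.0074
Iteration 2:
  x_1 = (3 - (3)·-0.5185 - (-4)·1.0074) / (-9) = -0.9539
  x_2 = (-2 - (-4)·-0.9539 - (4)·1.0074) / (9) = -1.0939
  x_3 = (10 - (-3)·-0.9539 - (4)·-1.0939) / (10) = 1.1514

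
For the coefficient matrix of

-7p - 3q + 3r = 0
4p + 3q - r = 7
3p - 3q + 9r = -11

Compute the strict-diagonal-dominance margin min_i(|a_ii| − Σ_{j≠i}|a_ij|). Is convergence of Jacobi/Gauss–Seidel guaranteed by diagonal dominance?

-2

row 1: |-7| − (3+3) = 1
row 2: |3| − (4+1) = -2
row 3: |9| − (3+3) = 3
minimum over rows = -2 → not strictly diagonally dominant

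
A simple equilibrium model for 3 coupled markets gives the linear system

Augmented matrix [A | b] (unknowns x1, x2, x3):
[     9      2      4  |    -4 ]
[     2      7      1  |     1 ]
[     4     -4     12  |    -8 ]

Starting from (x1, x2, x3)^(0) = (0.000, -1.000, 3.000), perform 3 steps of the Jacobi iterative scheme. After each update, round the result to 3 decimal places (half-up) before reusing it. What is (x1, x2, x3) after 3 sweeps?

Iteration 1:
  x1 = (-4 - (2)·-1.000 - (4)·3.000) / (9) = -1.556
  x2 = (1 - (2)·0.000 - (1)·3.000) / (7) = -0.286
  x3 = (-8 - (4)·0.000 - (-4)·-1.000) / (12) = -1.000
Iteration 2:
  x1 = (-4 - (2)·-0.286 - (4)·-1.000) / (9) = 0.064
  x2 = (1 - (2)·-1.556 - (1)·-1.000) / (7) = 0.730
  x3 = (-8 - (4)·-1.556 - (-4)·-0.286) / (12) = -0.243
Iteration 3:
  x1 = (-4 - (2)·0.730 - (4)·-0.243) / (9) = -0.499
  x2 = (1 - (2)·0.064 - (1)·-0.243) / (7) = 0.159
  x3 = (-8 - (4)·0.064 - (-4)·0.730) / (12) = -0.445

(-0.499, 0.159, -0.445)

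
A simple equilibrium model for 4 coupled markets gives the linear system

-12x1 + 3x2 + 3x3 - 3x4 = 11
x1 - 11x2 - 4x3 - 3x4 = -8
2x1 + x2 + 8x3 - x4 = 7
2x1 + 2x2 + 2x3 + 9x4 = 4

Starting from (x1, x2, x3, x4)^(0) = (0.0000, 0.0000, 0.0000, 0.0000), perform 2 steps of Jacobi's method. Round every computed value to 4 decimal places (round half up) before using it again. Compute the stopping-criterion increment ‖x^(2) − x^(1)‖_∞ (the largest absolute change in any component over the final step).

Iteration 1:
  x1 = (11 - (3)·0.0000 - (3)·0.0000 - (-3)·0.0000) / (-12) = -0.9167
  x2 = (-8 - (1)·0.0000 - (-4)·0.0000 - (-3)·0.0000) / (-11) = 0.7273
  x3 = (7 - (2)·0.0000 - (1)·0.0000 - (-1)·0.0000) / (8) = 0.8750
  x4 = (4 - (2)·0.0000 - (2)·0.0000 - (2)·0.0000) / (9) = 0.4444
Iteration 2:
  x1 = (11 - (3)·0.7273 - (3)·0.8750 - (-3)·0.4444) / (-12) = -0.6272
  x2 = (-8 - (1)·-0.9167 - (-4)·0.8750 - (-3)·0.4444) / (-11) = 0.2046
  x3 = (7 - (2)·-0.9167 - (1)·0.7273 - (-1)·0.4444) / (8) = 1.0688
  x4 = (4 - (2)·-0.9167 - (2)·0.7273 - (2)·0.8750) / (9) = 0.2921
Change: (0.2895, -0.5227, 0.1938, -0.1523) → max |·| = 0.5227

0.5227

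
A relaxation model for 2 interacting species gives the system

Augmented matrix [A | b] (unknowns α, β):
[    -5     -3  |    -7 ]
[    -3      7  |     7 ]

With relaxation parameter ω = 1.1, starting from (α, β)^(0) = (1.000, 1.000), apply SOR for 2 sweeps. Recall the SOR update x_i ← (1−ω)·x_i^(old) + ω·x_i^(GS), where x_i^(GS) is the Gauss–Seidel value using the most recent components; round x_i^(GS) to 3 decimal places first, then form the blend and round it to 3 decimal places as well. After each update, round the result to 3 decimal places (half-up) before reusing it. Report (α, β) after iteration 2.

(0.560, 1.227)

Iteration 1:
  α: GS value = (-7 - (-3)·1.000) / (-5) = 0.800;  α ← (1−ω)·1.000 + ω·0.800 = 0.780
  β: GS value = (7 - (-3)·0.780) / (7) = 1.334;  β ← (1−ω)·1.000 + ω·1.334 = 1.367
Iteration 2:
  α: GS value = (-7 - (-3)·1.367) / (-5) = 0.580;  α ← (1−ω)·0.780 + ω·0.580 = 0.560
  β: GS value = (7 - (-3)·0.560) / (7) = 1.240;  β ← (1−ω)·1.367 + ω·1.240 = 1.227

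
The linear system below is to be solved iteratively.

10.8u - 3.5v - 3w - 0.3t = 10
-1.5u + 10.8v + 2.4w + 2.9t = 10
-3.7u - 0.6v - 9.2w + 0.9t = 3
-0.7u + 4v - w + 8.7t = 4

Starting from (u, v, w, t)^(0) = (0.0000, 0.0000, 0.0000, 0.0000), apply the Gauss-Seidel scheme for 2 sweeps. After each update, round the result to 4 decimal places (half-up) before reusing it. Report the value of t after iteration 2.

-0.1276

Iteration 1:
  u = (10 - (-3.5)·0.0000 - (-3)·0.0000 - (-0.3)·0.0000) / (10.8) = 0.9259
  v = (10 - (-1.5)·0.9259 - (2.4)·0.0000 - (2.9)·0.0000) / (10.8) = 1.0545
  w = (3 - (-3.7)·0.9259 - (-0.6)·1.0545 - (0.9)·0.0000) / (-9.2) = -0.7672
  t = (4 - (-0.7)·0.9259 - (4)·1.0545 - (-1)·-0.7672) / (8.7) = -0.0387
Iteration 2:
  u = (10 - (-3.5)·1.0545 - (-3)·-0.7672 - (-0.3)·-0.0387) / (10.8) = 1.0535
  v = (10 - (-1.5)·1.0535 - (2.4)·-0.7672 - (2.9)·-0.0387) / (10.8) = 1.2531
  w = (3 - (-3.7)·1.0535 - (-0.6)·1.2531 - (0.9)·-0.0387) / (-9.2) = -0.8353
  t = (4 - (-0.7)·1.0535 - (4)·1.2531 - (-1)·-0.8353) / (8.7) = -0.1276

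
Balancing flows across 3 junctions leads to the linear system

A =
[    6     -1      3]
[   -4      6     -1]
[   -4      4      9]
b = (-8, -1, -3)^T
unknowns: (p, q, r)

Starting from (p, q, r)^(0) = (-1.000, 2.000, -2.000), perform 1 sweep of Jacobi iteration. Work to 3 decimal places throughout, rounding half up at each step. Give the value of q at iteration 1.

-1.167

Iteration 1:
  p = (-8 - (-1)·2.000 - (3)·-2.000) / (6) = 0.000
  q = (-1 - (-4)·-1.000 - (-1)·-2.000) / (6) = -1.167
  r = (-3 - (-4)·-1.000 - (4)·2.000) / (9) = -1.667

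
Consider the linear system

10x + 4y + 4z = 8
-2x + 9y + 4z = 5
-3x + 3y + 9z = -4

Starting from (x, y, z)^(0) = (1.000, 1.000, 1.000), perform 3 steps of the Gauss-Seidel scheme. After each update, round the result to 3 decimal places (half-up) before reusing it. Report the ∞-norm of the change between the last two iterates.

Iteration 1:
  x = (8 - (4)·1.000 - (4)·1.000) / (10) = 0.000
  y = (5 - (-2)·0.000 - (4)·1.000) / (9) = 0.111
  z = (-4 - (-3)·0.000 - (3)·0.111) / (9) = -0.481
Iteration 2:
  x = (8 - (4)·0.111 - (4)·-0.481) / (10) = 0.948
  y = (5 - (-2)·0.948 - (4)·-0.481) / (9) = 0.980
  z = (-4 - (-3)·0.948 - (3)·0.980) / (9) = -0.455
Iteration 3:
  x = (8 - (4)·0.980 - (4)·-0.455) / (10) = 0.590
  y = (5 - (-2)·0.590 - (4)·-0.455) / (9) = 0.889
  z = (-4 - (-3)·0.590 - (3)·0.889) / (9) = -0.544
Change: (-0.358, -0.091, -0.089) → max |·| = 0.358

0.358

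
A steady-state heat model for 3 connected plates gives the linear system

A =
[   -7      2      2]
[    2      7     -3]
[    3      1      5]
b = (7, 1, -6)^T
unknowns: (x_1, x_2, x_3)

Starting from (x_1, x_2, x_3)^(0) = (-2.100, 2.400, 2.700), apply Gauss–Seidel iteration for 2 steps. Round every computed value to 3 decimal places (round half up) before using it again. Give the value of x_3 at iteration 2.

-0.456

Iteration 1:
  x_1 = (7 - (2)·2.400 - (2)·2.700) / (-7) = 0.457
  x_2 = (1 - (2)·0.457 - (-3)·2.700) / (7) = 1.169
  x_3 = (-6 - (3)·0.457 - (1)·1.169) / (5) = -1.708
Iteration 2:
  x_1 = (7 - (2)·1.169 - (2)·-1.708) / (-7) = -1.154
  x_2 = (1 - (2)·-1.154 - (-3)·-1.708) / (7) = -0.259
  x_3 = (-6 - (3)·-1.154 - (1)·-0.259) / (5) = -0.456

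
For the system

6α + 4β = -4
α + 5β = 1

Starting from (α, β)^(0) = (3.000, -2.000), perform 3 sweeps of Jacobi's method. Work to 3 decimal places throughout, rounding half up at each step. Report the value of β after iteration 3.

0.280

Iteration 1:
  α = (-4 - (4)·-2.000) / (6) = 0.667
  β = (1 - (1)·3.000) / (5) = -0.400
Iteration 2:
  α = (-4 - (4)·-0.400) / (6) = -0.400
  β = (1 - (1)·0.667) / (5) = 0.067
Iteration 3:
  α = (-4 - (4)·0.067) / (6) = -0.711
  β = (1 - (1)·-0.400) / (5) = 0.280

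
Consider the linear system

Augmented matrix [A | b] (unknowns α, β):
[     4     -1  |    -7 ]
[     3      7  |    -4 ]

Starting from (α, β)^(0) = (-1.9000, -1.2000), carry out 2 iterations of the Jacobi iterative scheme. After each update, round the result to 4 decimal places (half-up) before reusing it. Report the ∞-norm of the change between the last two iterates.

0.3607

Iteration 1:
  α = (-7 - (-1)·-1.2000) / (4) = -2.0500
  β = (-4 - (3)·-1.9000) / (7) = 0.2429
Iteration 2:
  α = (-7 - (-1)·0.2429) / (4) = -1.6893
  β = (-4 - (3)·-2.0500) / (7) = 0.3071
Change: (0.3607, 0.0642) → max |·| = 0.3607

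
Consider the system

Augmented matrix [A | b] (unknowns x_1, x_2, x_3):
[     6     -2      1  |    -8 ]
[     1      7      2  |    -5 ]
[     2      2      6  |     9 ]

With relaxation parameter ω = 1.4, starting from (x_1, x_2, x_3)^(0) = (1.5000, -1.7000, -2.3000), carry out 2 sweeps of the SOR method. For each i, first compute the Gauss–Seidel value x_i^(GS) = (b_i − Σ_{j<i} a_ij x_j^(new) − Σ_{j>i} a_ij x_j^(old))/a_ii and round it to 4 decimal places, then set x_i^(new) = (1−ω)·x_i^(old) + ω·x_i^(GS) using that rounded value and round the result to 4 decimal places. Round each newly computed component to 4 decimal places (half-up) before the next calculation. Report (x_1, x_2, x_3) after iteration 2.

Iteration 1:
  x_1: GS value = (-8 - (-2)·-1.7000 - (1)·-2.3000) / (6) = -1.5167;  x_1 ← (1−ω)·1.5000 + ω·-1.5167 = -2.7234
  x_2: GS value = (-5 - (1)·-2.7234 - (2)·-2.3000) / (7) = 0.3319;  x_2 ← (1−ω)·-1.7000 + ω·0.3319 = 1.1447
  x_3: GS value = (9 - (2)·-2.7234 - (2)·1.1447) / (6) = 2.0262;  x_3 ← (1−ω)·-2.3000 + ω·2.0262 = 3.7567
Iteration 2:
  x_1: GS value = (-8 - (-2)·1.1447 - (1)·3.7567) / (6) = -1.5779;  x_1 ← (1−ω)·-2.7234 + ω·-1.5779 = -1.1197
  x_2: GS value = (-5 - (1)·-1.1197 - (2)·3.7567) / (7) = -1.6277;  x_2 ← (1−ω)·1.1447 + ω·-1.6277 = -2.7367
  x_3: GS value = (9 - (2)·-1.1197 - (2)·-2.7367) / (6) = 2.7855;  x_3 ← (1−ω)·3.7567 + ω·2.7855 = 2.3970

(-1.1197, -2.7367, 2.3970)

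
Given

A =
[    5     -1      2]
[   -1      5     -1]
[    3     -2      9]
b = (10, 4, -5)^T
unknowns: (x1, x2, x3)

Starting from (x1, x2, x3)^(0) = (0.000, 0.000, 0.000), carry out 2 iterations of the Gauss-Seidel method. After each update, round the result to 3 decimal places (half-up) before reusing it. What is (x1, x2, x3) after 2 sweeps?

Iteration 1:
  x1 = (10 - (-1)·0.000 - (2)·0.000) / (5) = 2.000
  x2 = (4 - (-1)·2.000 - (-1)·0.000) / (5) = 1.200
  x3 = (-5 - (3)·2.000 - (-2)·1.200) / (9) = -0.956
Iteration 2:
  x1 = (10 - (-1)·1.200 - (2)·-0.956) / (5) = 2.622
  x2 = (4 - (-1)·2.622 - (-1)·-0.956) / (5) = 1.133
  x3 = (-5 - (3)·2.622 - (-2)·1.133) / (9) = -1.178

(2.622, 1.133, -1.178)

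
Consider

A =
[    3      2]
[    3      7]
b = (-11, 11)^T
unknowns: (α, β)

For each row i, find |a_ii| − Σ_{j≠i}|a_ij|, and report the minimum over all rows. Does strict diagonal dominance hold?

1

row 1: |3| − (2) = 1
row 2: |7| − (3) = 4
minimum over rows = 1 → strictly diagonally dominant (convergence guaranteed)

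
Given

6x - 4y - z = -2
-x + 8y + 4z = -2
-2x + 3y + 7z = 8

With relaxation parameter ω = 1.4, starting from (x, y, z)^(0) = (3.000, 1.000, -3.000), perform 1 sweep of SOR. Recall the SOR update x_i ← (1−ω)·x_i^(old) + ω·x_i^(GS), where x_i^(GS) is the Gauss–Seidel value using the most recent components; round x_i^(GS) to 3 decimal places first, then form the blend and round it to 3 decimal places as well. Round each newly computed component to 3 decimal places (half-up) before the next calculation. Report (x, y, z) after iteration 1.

(-1.434, 1.099, 1.567)

Iteration 1:
  x: GS value = (-2 - (-4)·1.000 - (-1)·-3.000) / (6) = -0.167;  x ← (1−ω)·3.000 + ω·-0.167 = -1.434
  y: GS value = (-2 - (-1)·-1.434 - (4)·-3.000) / (8) = 1.071;  y ← (1−ω)·1.000 + ω·1.071 = 1.099
  z: GS value = (8 - (-2)·-1.434 - (3)·1.099) / (7) = 0.262;  z ← (1−ω)·-3.000 + ω·0.262 = 1.567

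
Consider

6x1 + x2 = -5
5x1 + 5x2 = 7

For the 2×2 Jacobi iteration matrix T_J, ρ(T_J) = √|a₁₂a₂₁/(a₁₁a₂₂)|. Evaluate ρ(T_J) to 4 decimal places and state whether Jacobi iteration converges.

a₁₂a₂₁/(a₁₁a₂₂) = (1)·(5) / ((6)·(5)) = 0.166667
ρ = √|0.166667| = √0.166667 = 0.4082
ρ < 1, so Jacobi converges

0.4082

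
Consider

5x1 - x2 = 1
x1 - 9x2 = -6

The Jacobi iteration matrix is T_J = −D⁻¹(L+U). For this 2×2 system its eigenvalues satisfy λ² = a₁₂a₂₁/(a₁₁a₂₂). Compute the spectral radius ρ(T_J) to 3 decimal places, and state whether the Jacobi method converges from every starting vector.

0.149

a₁₂a₂₁/(a₁₁a₂₂) = (-1)·(1) / ((5)·(-9)) = 0.022222
ρ = √|0.022222| = √0.022222 = 0.149
ρ < 1, so Jacobi converges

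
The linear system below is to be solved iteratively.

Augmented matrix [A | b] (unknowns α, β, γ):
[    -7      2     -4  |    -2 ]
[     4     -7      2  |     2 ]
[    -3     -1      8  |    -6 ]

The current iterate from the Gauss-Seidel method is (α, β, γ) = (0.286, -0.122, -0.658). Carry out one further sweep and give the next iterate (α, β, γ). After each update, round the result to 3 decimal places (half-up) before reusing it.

(0.627, -0.115, -0.529)

One sweep:
  α = (-2 - (2)·-0.122 - (-4)·-0.658) / (-7) = 0.627
  β = (2 - (4)·0.627 - (2)·-0.658) / (-7) = -0.115
  γ = (-6 - (-3)·0.627 - (-1)·-0.115) / (8) = -0.529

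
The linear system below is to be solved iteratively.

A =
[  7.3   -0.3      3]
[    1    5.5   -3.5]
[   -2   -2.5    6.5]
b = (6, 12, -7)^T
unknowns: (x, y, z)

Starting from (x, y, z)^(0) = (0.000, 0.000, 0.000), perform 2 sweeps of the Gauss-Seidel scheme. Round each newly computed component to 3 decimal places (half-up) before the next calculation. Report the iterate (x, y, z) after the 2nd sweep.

Iteration 1:
  x = (6 - (-0.3)·0.000 - (3)·0.000) / (7.3) = 0.822
  y = (12 - (1)·0.822 - (-3.5)·0.000) / (5.5) = 2.032
  z = (-7 - (-2)·0.822 - (-2.5)·2.032) / (6.5) = -0.042
Iteration 2:
  x = (6 - (-0.3)·2.032 - (3)·-0.042) / (7.3) = 0.923
  y = (12 - (1)·0.923 - (-3.5)·-0.042) / (5.5) = 1.987
  z = (-7 - (-2)·0.923 - (-2.5)·1.987) / (6.5) = -0.029

(0.923, 1.987, -0.029)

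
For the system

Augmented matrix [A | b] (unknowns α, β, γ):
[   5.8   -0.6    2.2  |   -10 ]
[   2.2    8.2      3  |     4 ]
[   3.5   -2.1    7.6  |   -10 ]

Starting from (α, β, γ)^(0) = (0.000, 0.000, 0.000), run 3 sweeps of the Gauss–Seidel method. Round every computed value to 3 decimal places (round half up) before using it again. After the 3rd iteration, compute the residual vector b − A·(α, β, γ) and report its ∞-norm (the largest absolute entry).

Iteration 1:
  α = (-10 - (-0.6)·0.000 - (2.2)·0.000) / (5.8) = -1.724
  β = (4 - (2.2)·-1.724 - (3)·0.000) / (8.2) = 0.950
  γ = (-10 - (3.5)·-1.724 - (-2.1)·0.950) / (7.6) = -0.259
Iteration 2:
  α = (-10 - (-0.6)·0.950 - (2.2)·-0.259) / (5.8) = -1.528
  β = (4 - (2.2)·-1.528 - (3)·-0.259) / (8.2) = 0.993
  γ = (-10 - (3.5)·-1.528 - (-2.1)·0.993) / (7.6) = -0.338
Iteration 3:
  α = (-10 - (-0.6)·0.993 - (2.2)·-0.338) / (5.8) = -1.493
  β = (4 - (2.2)·-1.493 - (3)·-0.338) / (8.2) = 1.012
  γ = (-10 - (3.5)·-1.493 - (-2.1)·1.012) / (7.6) = -0.349
Residual b − A·x = (0.034, 0.033, 0.003); ∞-norm = 0.034

0.034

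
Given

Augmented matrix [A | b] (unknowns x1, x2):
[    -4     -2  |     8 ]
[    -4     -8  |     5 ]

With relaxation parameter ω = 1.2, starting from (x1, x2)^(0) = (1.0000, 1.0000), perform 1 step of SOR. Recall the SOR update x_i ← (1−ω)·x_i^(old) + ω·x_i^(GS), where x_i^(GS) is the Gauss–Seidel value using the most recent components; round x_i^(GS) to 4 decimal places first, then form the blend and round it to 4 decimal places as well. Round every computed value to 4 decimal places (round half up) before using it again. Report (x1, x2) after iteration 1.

(-3.2000, 0.9700)

Iteration 1:
  x1: GS value = (8 - (-2)·1.0000) / (-4) = -2.5000;  x1 ← (1−ω)·1.0000 + ω·-2.5000 = -3.2000
  x2: GS value = (5 - (-4)·-3.2000) / (-8) = 0.9750;  x2 ← (1−ω)·1.0000 + ω·0.9750 = 0.9700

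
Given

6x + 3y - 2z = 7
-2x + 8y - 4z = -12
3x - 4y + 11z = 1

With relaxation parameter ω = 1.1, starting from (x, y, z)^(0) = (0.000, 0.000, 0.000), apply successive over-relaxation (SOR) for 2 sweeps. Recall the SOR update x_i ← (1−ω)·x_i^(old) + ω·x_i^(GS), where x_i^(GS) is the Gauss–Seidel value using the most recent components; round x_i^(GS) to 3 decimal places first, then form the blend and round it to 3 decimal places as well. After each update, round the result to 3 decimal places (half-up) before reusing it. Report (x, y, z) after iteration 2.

(1.573, -1.530, -0.903)

Iteration 1:
  x: GS value = (7 - (3)·0.000 - (-2)·0.000) / (6) = 1.167;  x ← (1−ω)·0.000 + ω·1.167 = 1.284
  y: GS value = (-12 - (-2)·1.284 - (-4)·0.000) / (8) = -1.179;  y ← (1−ω)·0.000 + ω·-1.179 = -1.297
  z: GS value = (1 - (3)·1.284 - (-4)·-1.297) / (11) = -0.731;  z ← (1−ω)·0.000 + ω·-0.731 = -0.804
Iteration 2:
  x: GS value = (7 - (3)·-1.297 - (-2)·-0.804) / (6) = 1.547;  x ← (1−ω)·1.284 + ω·1.547 = 1.573
  y: GS value = (-12 - (-2)·1.573 - (-4)·-0.804) / (8) = -1.509;  y ← (1−ω)·-1.297 + ω·-1.509 = -1.530
  z: GS value = (1 - (3)·1.573 - (-4)·-1.530) / (11) = -0.894;  z ← (1−ω)·-0.804 + ω·-0.894 = -0.903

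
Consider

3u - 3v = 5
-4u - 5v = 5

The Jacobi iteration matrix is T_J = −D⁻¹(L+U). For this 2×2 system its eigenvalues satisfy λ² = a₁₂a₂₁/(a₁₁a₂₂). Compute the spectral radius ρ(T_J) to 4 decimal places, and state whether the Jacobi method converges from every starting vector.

0.8944

a₁₂a₂₁/(a₁₁a₂₂) = (-3)·(-4) / ((3)·(-5)) = -0.800000
ρ = √|-0.800000| = √0.800000 = 0.8944
ρ < 1, so Jacobi converges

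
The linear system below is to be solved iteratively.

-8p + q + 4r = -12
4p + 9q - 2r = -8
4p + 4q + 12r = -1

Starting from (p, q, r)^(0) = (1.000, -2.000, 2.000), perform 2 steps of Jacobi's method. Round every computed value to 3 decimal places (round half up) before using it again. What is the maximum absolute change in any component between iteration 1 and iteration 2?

Iteration 1:
  p = (-12 - (1)·-2.000 - (4)·2.000) / (-8) = 2.250
  q = (-8 - (4)·1.000 - (-2)·2.000) / (9) = -0.889
  r = (-1 - (4)·1.000 - (4)·-2.000) / (12) = 0.250
Iteration 2:
  p = (-12 - (1)·-0.889 - (4)·0.250) / (-8) = 1.514
  q = (-8 - (4)·2.250 - (-2)·0.250) / (9) = -1.833
  r = (-1 - (4)·2.250 - (4)·-0.889) / (12) = -0.537
Change: (-0.736, -0.944, -0.787) → max |·| = 0.944

0.944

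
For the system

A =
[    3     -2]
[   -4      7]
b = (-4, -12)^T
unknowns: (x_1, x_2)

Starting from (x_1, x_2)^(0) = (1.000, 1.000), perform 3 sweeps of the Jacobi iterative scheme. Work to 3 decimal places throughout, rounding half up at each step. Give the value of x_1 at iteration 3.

-2.730

Iteration 1:
  x_1 = (-4 - (-2)·1.000) / (3) = -0.667
  x_2 = (-12 - (-4)·1.000) / (7) = -1.143
Iteration 2:
  x_1 = (-4 - (-2)·-1.143) / (3) = -2.095
  x_2 = (-12 - (-4)·-0.667) / (7) = -2.095
Iteration 3:
  x_1 = (-4 - (-2)·-2.095) / (3) = -2.730
  x_2 = (-12 - (-4)·-2.095) / (7) = -2.911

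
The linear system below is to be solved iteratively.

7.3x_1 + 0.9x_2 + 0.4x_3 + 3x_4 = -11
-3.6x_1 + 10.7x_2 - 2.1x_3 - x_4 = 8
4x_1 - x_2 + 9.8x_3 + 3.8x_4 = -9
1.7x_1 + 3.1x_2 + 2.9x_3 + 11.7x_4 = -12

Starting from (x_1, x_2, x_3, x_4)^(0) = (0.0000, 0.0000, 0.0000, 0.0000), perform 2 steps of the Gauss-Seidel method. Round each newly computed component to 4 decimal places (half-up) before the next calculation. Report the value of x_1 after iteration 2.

-1.1919

Iteration 1:
  x_1 = (-11 - (0.9)·0.0000 - (0.4)·0.0000 - (3)·0.0000) / (7.3) = -1.5068
  x_2 = (8 - (-3.6)·-1.5068 - (-2.1)·0.0000 - (-1)·0.0000) / (10.7) = 0.2407
  x_3 = (-9 - (4)·-1.5068 - (-1)·0.2407 - (3.8)·0.0000) / (9.8) = -0.2788
  x_4 = (-12 - (1.7)·-1.5068 - (3.1)·0.2407 - (2.9)·-0.2788) / (11.7) = -0.8014
Iteration 2:
  x_1 = (-11 - (0.9)·0.2407 - (0.4)·-0.2788 - (3)·-0.8014) / (7.3) = -1.1919
  x_2 = (8 - (-3.6)·-1.1919 - (-2.1)·-0.2788 - (-1)·-0.8014) / (10.7) = 0.2170
  x_3 = (-9 - (4)·-1.1919 - (-1)·0.2170 - (3.8)·-0.8014) / (9.8) = -0.0990
  x_4 = (-12 - (1.7)·-1.1919 - (3.1)·0.2170 - (2.9)·-0.0990) / (11.7) = -0.8854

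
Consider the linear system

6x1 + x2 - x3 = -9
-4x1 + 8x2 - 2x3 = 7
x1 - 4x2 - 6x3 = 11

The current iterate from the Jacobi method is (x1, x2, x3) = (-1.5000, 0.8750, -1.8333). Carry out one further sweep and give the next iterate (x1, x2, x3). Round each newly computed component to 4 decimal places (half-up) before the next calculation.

One sweep:
  x1 = (-9 - (1)·0.8750 - (-1)·-1.8333) / (6) = -1.9514
  x2 = (7 - (-4)·-1.5000 - (-2)·-1.8333) / (8) = -0.3333
  x3 = (11 - (1)·-1.5000 - (-4)·0.8750) / (-6) = -2.6667

(-1.9514, -0.3333, -2.6667)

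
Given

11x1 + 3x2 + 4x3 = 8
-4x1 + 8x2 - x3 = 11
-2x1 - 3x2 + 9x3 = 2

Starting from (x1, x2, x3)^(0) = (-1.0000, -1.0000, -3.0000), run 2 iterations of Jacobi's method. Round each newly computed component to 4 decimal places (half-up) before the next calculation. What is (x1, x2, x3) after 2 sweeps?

(0.7121, 2.3788, 0.8535)

Iteration 1:
  x1 = (8 - (3)·-1.0000 - (4)·-3.0000) / (11) = 2.0909
  x2 = (11 - (-4)·-1.0000 - (-1)·-3.0000) / (8) = 0.5000
  x3 = (2 - (-2)·-1.0000 - (-3)·-1.0000) / (9) = -0.3333
Iteration 2:
  x1 = (8 - (3)·0.5000 - (4)·-0.3333) / (11) = 0.7121
  x2 = (11 - (-4)·2.0909 - (-1)·-0.3333) / (8) = 2.3788
  x3 = (2 - (-2)·2.0909 - (-3)·0.5000) / (9) = 0.8535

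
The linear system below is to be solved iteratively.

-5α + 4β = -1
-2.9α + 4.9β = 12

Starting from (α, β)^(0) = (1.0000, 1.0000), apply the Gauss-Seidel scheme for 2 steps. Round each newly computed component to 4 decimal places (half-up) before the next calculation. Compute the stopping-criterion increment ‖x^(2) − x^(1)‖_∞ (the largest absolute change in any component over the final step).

Iteration 1:
  α = (-1 - (4)·1.0000) / (-5) = 1.0000
  β = (12 - (-2.9)·1.0000) / (4.9) = 3.0408
Iteration 2:
  α = (-1 - (4)·3.0408) / (-5) = 2.6326
  β = (12 - (-2.9)·2.6326) / (4.9) = 4.0070
Change: (1.6326, 0.9662) → max |·| = 1.6326

1.6326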